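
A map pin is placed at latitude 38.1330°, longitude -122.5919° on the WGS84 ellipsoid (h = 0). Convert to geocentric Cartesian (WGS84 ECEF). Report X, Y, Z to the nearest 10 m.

WGS84: a = 6378137 m, e² = 0.006694380; N(φ) = a/√(1−e²sin²φ) = 6386292.772 m.
X = (N+h)·cosφ·cosλ = -2705823.533 m; Y = (N+h)·cosφ·sinλ = -4232296.443 m; Z = (N(1−e²)+h)·sinφ = 3917066.574 m.

X -2705820 m, Y -4232300 m, Z 3917070 m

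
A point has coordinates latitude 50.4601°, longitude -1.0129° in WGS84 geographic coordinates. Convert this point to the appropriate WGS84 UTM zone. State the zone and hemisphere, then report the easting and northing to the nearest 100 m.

Zone 30N: E 641000 m, N 5591700 m

Longitude -1.0129° lies in the 6° band [-6°, 0°), giving zone 30; latitude is north of the equator, so 30N.
Zone 30 central meridian λ₀ = 6×30 − 183 = -3°; Δλ = +1.9871°.
Transverse Mercator on WGS84 with k₀ = 0.9996 gives E = 641040.607 m, N = 5591675.219 m.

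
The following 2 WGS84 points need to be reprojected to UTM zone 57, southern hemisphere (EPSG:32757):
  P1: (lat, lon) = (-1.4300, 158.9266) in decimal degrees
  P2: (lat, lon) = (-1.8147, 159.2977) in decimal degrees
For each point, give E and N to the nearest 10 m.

P1: E 491830 m, N 9841940 m; P2: E 533110 m, N 9799420 m

UTM zone 57S: λ₀ = 159°, k₀ = 0.9996.
P1 (-1.4300°, 158.9266°) → (491834.942, 9841941.574) m.
P2 (-1.8147°, 159.2977°) → (533110.203, 9799417.728) m.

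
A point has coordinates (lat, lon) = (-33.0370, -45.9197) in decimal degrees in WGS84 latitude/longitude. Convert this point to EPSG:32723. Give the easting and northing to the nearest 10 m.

E 414120 m, N 6344240 m

Zone 23 central meridian λ₀ = 6×23 − 183 = -45°; Δλ = -0.9197°.
Transverse Mercator on WGS84 with k₀ = 0.9996 gives E = 414119.828 m, N = 6344235.427 m.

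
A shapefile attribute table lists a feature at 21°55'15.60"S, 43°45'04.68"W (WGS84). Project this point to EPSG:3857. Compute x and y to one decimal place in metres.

Web Mercator is spherical with R = a = 6378137 m.
x = R·λ = 6378137 × -0.763604237 = -4870372.438 m.
y = R·ln tan(π/4 + φ/2) = 6378137 × -0.392284295 = -2502042.980 m.

x -4870372.4 m, y -2502043.0 m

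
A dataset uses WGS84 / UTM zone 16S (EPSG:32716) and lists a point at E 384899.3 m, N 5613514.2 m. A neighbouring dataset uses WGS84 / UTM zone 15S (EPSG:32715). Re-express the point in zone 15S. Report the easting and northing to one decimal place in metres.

E 899967.1 m, N 5603990.6 m

UTM 16S → geographic: φ = -39.62040041°, λ = -88.34100045°.
UTM 15S (λ₀ = -93°) forward: E = 899967.129 m, N = 5603990.613 m.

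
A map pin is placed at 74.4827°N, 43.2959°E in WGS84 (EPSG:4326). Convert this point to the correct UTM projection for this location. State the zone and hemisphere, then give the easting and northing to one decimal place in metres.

Longitude 43.2959° lies in the 6° band [42°, 48°), giving zone 38; latitude is north of the equator, so 38N.
Zone 38 central meridian λ₀ = 6×38 − 183 = 45°; Δλ = -1.7041°.
Transverse Mercator on WGS84 with k₀ = 0.9996 gives E = 449118.149 m, N = 8266620.197 m.

Zone 38N: E 449118.1 m, N 8266620.2 m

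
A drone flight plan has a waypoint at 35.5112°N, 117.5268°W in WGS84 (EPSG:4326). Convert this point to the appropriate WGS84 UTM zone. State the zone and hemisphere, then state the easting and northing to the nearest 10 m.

Zone 11N: E 452230 m, N 3929860 m

Longitude -117.5268° lies in the 6° band [-120°, -114°), giving zone 11; latitude is north of the equator, so 11N.
Zone 11 central meridian λ₀ = 6×11 − 183 = -117°; Δλ = -0.5268°.
Transverse Mercator on WGS84 with k₀ = 0.9996 gives E = 452229.287 m, N = 3929863.164 m.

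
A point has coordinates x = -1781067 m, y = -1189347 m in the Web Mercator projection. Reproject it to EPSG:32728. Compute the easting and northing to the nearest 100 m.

E 390700 m, N 8825600 m

Web Mercator inverse (R = 6378137 m) → φ = -10.62270094°, λ = -15.99959708°.
UTM 28S forward: E = 390658.449 m, N = 8825562.351 m.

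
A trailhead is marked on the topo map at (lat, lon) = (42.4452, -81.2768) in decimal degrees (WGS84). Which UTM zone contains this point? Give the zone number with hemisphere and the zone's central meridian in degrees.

UTM zone = ⌊(λ + 180)/6⌋ + 1; -81.2768° ∈ [-84°, -78°) → zone 17.
Hemisphere: N (φ ≥ 0).
Central meridian λ₀ = 6×17 − 183 = -81°.

Zone 17N, central meridian -81°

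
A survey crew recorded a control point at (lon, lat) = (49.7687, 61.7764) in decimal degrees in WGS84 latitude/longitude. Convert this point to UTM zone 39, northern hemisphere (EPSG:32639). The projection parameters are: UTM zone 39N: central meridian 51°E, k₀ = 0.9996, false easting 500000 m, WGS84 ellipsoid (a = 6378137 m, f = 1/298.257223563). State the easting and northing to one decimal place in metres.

Zone 39 central meridian λ₀ = 6×39 − 183 = 51°; Δλ = -1.2313°.
Transverse Mercator on WGS84 with k₀ = 0.9996 gives E = 435038.462 m, N = 6849886.358 m.

E 435038.5 m, N 6849886.4 m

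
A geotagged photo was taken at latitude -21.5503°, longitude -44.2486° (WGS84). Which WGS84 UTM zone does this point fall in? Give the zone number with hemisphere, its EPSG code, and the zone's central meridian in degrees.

Zone 23S (EPSG:32723), central meridian -45°

UTM zone = ⌊(λ + 180)/6⌋ + 1; -44.2486° ∈ [-48°, -42°) → zone 23.
Hemisphere: S (φ < 0).
Central meridian λ₀ = 6×23 − 183 = -45°.
EPSG code: 32723.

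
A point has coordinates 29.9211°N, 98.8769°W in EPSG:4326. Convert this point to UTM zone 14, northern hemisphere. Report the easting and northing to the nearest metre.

Zone 14 central meridian λ₀ = 6×14 − 183 = -99°; Δλ = +0.1231°.
Transverse Mercator on WGS84 with k₀ = 0.9996 gives E = 511882.095 m, N = 3310049.013 m.

E 511882 m, N 3310049 m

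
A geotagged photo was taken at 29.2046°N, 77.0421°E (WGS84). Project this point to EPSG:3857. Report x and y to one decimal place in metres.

x 8576287.3 m, y 3401712.9 m

Web Mercator is spherical with R = a = 6378137 m.
x = R·λ = 6378137 × 1.344638308 = 8576287.342 m.
y = R·ln tan(π/4 + φ/2) = 6378137 × 0.533339577 = 3401712.893 m.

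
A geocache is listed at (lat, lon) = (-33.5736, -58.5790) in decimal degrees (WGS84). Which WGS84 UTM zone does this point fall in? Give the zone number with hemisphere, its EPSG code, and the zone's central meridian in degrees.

UTM zone = ⌊(λ + 180)/6⌋ + 1; -58.5790° ∈ [-60°, -54°) → zone 21.
Hemisphere: S (φ < 0).
Central meridian λ₀ = 6×21 − 183 = -57°.
EPSG code: 32721.

Zone 21S (EPSG:32721), central meridian -57°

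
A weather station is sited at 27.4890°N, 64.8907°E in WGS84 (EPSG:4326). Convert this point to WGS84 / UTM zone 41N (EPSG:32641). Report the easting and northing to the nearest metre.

Zone 41 central meridian λ₀ = 6×41 − 183 = 63°; Δλ = +1.8907°.
Transverse Mercator on WGS84 with k₀ = 0.9996 gives E = 686787.536 m, N = 3042021.251 m.

E 686788 m, N 3042021 m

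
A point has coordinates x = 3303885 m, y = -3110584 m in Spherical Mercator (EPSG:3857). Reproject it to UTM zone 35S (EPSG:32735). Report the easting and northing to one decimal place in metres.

E 766127.6 m, N 7022178.9 m

Web Mercator inverse (R = 6378137 m) → φ = -26.89679857°, λ = 29.67930392°.
UTM 35S forward: E = 766127.577 m, N = 7022178.909 m.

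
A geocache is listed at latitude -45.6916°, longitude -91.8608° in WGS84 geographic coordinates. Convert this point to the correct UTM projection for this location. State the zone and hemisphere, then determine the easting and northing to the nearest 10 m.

Zone 15S: E 588700 m, N 4939590 m

Longitude -91.8608° lies in the 6° band [-96°, -90°), giving zone 15; latitude is south of the equator, so 15S.
Zone 15 central meridian λ₀ = 6×15 − 183 = -93°; Δλ = +1.1392°.
Transverse Mercator on WGS84 with k₀ = 0.9996 gives E = 588699.550 m, N = 4939585.887 m.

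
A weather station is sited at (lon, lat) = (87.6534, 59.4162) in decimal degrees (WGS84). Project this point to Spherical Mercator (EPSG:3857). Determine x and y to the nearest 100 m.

x 9757500 m, y 8270900 m

Web Mercator is spherical with R = a = 6378137 m.
x = R·λ = 6378137 × 1.529840431 = 9757531.854 m.
y = R·ln tan(π/4 + φ/2) = 6378137 × 1.296756822 = 8270892.665 m.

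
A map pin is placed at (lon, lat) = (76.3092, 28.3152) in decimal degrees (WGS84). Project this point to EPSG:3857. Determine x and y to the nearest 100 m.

Web Mercator is spherical with R = a = 6378137 m.
x = R·λ = 6378137 × 1.331846790 = 8494701.287 m.
y = R·ln tan(π/4 + φ/2) = 6378137 × 0.515632031 = 3288771.734 m.

x 8494700 m, y 3288800 m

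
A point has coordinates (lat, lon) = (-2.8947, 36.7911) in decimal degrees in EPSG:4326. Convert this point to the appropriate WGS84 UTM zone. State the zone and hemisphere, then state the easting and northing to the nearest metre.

Zone 37S: E 254455 m, N 9679807 m

Longitude 36.7911° lies in the 6° band [36°, 42°), giving zone 37; latitude is south of the equator, so 37S.
Zone 37 central meridian λ₀ = 6×37 − 183 = 39°; Δλ = -2.2089°.
Transverse Mercator on WGS84 with k₀ = 0.9996 gives E = 254455.335 m, N = 9679806.825 m.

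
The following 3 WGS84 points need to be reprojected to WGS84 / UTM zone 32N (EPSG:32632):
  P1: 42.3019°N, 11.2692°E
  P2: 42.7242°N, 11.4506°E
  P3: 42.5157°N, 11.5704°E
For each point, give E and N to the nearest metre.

UTM zone 32N: λ₀ = 9°, k₀ = 0.9996.
P1 (42.3019°, 11.2692°) → (687043.513, 4685790.290) m.
P2 (42.7242°, 11.4506°) → (700640.380, 4733100.523) m.
P3 (42.5157°, 11.5704°) → (711153.237, 4710238.319) m.

P1: E 687044 m, N 4685790 m; P2: E 700640 m, N 4733101 m; P3: E 711153 m, N 4710238 m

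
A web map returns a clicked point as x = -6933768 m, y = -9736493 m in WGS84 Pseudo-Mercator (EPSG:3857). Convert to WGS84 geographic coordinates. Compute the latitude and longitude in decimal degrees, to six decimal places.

R = 6378137 m. λ = x/R = -62.28709771°.
φ = 2·arctan(exp(y/R)) − 90° = 2·arctan(0.21729) − 90° = -65.48199951°.

lat -65.482000°, lon -62.287098°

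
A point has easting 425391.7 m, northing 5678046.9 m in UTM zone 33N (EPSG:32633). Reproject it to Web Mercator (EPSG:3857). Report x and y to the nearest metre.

x 1550792 m, y 6665440 m

Unproject from UTM 33N (λ₀ = 15°) → φ = 51.24889978°, λ = 13.93100036°.
Web Mercator (R = 6378137 m): x = 1550791.866 m, y = 6665439.870 m.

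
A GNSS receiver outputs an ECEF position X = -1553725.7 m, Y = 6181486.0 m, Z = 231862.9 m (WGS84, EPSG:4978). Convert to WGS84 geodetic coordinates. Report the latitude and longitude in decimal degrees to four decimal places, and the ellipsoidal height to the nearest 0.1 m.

λ = atan2(Y, X) = 104.10909981°; p = √(X²+Y²) = 6373761.3 m.
Bowring's method on WGS84 (a = 6378137 m, b = 6356752.314 m) gives φ = 2.09739979°, h = -131.399 m.

lat 2.0974°, lon 104.1091°, h -131.4 m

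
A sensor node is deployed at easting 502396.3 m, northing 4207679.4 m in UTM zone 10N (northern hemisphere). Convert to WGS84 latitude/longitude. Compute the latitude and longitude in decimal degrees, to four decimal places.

Zone 10N: λ₀ = -123°, k₀ = 0.9996, false easting 500000 m.
Meridian distance M = (N − FN)/k₀ = 4209363.1 m.
Inverse transverse Mercator on WGS84 gives φ = 38.01680028°, λ = -122.97270023°.

lat 38.0168°, lon -122.9727°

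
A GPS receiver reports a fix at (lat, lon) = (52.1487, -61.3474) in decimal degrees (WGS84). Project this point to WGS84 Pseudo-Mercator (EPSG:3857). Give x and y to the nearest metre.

x -6829161 m, y 6827057 m

Web Mercator is spherical with R = a = 6378137 m.
x = R·λ = 6378137 × -1.070714118 = -6829161.329 m.
y = R·ln tan(π/4 + φ/2) = 6378137 × 1.070384206 = 6827057.108 m.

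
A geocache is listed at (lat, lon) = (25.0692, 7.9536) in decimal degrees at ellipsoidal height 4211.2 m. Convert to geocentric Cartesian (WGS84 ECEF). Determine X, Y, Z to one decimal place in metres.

X 5728939.7 m, Y 800419.4 m, Z 2687804.2 m

WGS84: a = 6378137 m, e² = 0.006694380; N(φ) = a/√(1−e²sin²φ) = 6381973.265 m.
X = (N+h)·cosφ·cosλ = 5728939.725 m; Y = (N+h)·cosφ·sinλ = 800419.387 m; Z = (N(1−e²)+h)·sinφ = 2687804.163 m.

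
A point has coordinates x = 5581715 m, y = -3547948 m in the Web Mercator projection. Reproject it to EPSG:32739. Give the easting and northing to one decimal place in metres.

E 417476.2 m, N 6642694.7 m

Web Mercator inverse (R = 6378137 m) → φ = -30.34479914°, λ = 50.14139896°.
UTM 39S forward: E = 417476.162 m, N = 6642694.710 m.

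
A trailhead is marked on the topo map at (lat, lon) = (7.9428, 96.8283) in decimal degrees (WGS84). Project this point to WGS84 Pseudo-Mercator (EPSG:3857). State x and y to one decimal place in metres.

Web Mercator is spherical with R = a = 6378137 m.
x = R·λ = 6378137 × 1.689972644 = 10778877.0504 m.
y = R·ln tan(π/4 + φ/2) = 6378137 × 0.139074176 = 887034.149 m.

x 10778877.1 m, y 887034.1 m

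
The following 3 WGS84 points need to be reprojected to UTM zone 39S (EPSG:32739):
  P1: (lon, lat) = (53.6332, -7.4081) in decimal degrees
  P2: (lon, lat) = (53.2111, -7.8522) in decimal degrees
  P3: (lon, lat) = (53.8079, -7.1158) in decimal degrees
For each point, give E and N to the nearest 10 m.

UTM zone 39S: λ₀ = 51°, k₀ = 0.9996.
P1 (-7.4081°, 53.6332°) → (790679.244, 9180275.010) m.
P2 (-7.8522°, 53.2111°) → (743807.030, 9131398.666) m.
P3 (-7.1158°, 53.8079°) → (810179.537, 9212507.733) m.

P1: E 790680 m, N 9180280 m; P2: E 743810 m, N 9131400 m; P3: E 810180 m, N 9212510 m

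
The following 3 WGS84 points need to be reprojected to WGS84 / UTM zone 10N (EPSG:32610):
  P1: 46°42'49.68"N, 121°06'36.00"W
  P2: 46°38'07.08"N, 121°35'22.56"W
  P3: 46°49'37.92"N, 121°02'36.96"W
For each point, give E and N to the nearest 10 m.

P1: E 644450 m, N 5175100 m; P2: E 607950 m, N 5165600 m; P3: E 649210 m, N 5187820 m

UTM zone 10N: λ₀ = -123°, k₀ = 0.9996.
P1 (46.7138°, -121.1100°) → (644452.277, 5175095.162) m.
P2 (46.6353°, -121.5896°) → (607953.298, 5165603.673) m.
P3 (46.8272°, -121.0436°) → (649213.482, 5187819.986) m.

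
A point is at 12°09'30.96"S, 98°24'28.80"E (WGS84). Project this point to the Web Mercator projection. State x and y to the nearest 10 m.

x 10954730 m, y -1363760 m

Web Mercator is spherical with R = a = 6378137 m.
x = R·λ = 6378137 × 1.717543610 = 10954728.450 m.
y = R·ln tan(π/4 + φ/2) = 6378137 × -0.213818462 = -1363763.444 m.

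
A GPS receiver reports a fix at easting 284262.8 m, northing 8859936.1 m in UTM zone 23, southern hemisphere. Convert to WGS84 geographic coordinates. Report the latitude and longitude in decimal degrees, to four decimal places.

Zone 23S: λ₀ = -45°, k₀ = 0.9996, false easting 500000 m, false northing 10000000 m.
Meridian distance M = (N − FN)/k₀ = -1140520.1 m.
Inverse transverse Mercator on WGS84 gives φ = -10.30740045°, λ = -46.97000002°.

lat -10.3074°, lon -46.9700°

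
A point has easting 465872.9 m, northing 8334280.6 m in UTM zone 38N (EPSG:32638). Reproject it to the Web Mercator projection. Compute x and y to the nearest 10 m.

x 4877070 m, y 12972190 m

Unproject from UTM 38N (λ₀ = 45°) → φ = 75.09259967°, λ = 43.81150051°.
Web Mercator (R = 6378137 m): x = 4877073.927 m, y = 12972191.355 m.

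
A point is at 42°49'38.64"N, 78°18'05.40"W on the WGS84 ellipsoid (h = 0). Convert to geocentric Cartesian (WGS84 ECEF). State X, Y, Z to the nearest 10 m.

X 949940 m, Y -4587690 m, Z 4313460 m

WGS84: a = 6378137 m, e² = 0.006694380; N(φ) = a/√(1−e²sin²φ) = 6388025.616 m.
X = (N+h)·cosφ·cosλ = 949940.203 m; Y = (N+h)·cosφ·sinλ = -4587692.572 m; Z = (N(1−e²)+h)·sinφ = 4313458.877 m.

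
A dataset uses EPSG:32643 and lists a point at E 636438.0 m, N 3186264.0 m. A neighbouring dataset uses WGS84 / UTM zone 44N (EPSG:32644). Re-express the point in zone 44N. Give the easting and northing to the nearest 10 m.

UTM 43N → geographic: φ = 28.79670030°, λ = 76.39800003°.
UTM 44N (λ₀ = 81°) forward: E = 50630.580 m, N = 3194167.241 m.

E 50630 m, N 3194170 m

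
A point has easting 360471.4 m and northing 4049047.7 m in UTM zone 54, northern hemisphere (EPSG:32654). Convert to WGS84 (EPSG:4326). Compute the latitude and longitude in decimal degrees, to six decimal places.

Zone 54N: λ₀ = 141°, k₀ = 0.9996, false easting 500000 m.
Meridian distance M = (N − FN)/k₀ = 4050668.0 m.
Inverse transverse Mercator on WGS84 gives φ = 36.57670002°, λ = 139.44050006°.

lat 36.576700°, lon 139.440500°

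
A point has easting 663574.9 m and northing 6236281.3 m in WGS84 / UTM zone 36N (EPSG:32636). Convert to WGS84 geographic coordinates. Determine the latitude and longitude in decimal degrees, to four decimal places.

lat 56.2432°, lon 35.6397°

Zone 36N: λ₀ = 33°, k₀ = 0.9996, false easting 500000 m.
Meridian distance M = (N − FN)/k₀ = 6238776.8 m.
Inverse transverse Mercator on WGS84 gives φ = 56.24319991°, λ = 35.63970057°.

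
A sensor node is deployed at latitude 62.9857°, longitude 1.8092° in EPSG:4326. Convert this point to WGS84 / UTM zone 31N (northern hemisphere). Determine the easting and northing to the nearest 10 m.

Zone 31 central meridian λ₀ = 6×31 − 183 = 3°; Δλ = -1.1908°.
Transverse Mercator on WGS84 with k₀ = 0.9996 gives E = 439655.986 m, N = 6984554.639 m.

E 439660 m, N 6984550 m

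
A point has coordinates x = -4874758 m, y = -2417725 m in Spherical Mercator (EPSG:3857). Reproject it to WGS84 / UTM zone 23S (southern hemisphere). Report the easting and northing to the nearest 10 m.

E 625510 m, N 7653400 m

Web Mercator inverse (R = 6378137 m) → φ = -21.21660299°, λ = -43.79069618°.
UTM 23S forward: E = 625506.221 m, N = 7653400.635 m.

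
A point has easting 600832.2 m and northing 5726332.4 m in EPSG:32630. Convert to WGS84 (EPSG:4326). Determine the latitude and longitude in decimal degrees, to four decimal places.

Zone 30N: λ₀ = -3°, k₀ = 0.9996, false easting 500000 m.
Meridian distance M = (N − FN)/k₀ = 5728623.8 m.
Inverse transverse Mercator on WGS84 gives φ = 51.67889971°, λ = -1.54160000°.

lat 51.6789°, lon -1.5416°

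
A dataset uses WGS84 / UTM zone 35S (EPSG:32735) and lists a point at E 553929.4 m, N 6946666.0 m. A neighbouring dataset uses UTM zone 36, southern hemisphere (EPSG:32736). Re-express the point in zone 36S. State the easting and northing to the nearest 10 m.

UTM 35S → geographic: φ = -27.60289993°, λ = 27.54649983°.
UTM 36S (λ₀ = 33°) forward: E = -38621.741 m, N = 6934884.791 m.

E -38620 m, N 6934880 m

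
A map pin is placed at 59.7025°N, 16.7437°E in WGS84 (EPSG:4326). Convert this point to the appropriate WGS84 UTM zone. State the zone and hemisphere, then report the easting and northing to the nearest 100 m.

Longitude 16.7437° lies in the 6° band [12°, 18°), giving zone 33; latitude is north of the equator, so 33N.
Zone 33 central meridian λ₀ = 6×33 − 183 = 15°; Δλ = +1.7437°.
Transverse Mercator on WGS84 with k₀ = 0.9996 gives E = 598124.003 m, N = 6619569.382 m.

Zone 33N: E 598100 m, N 6619600 m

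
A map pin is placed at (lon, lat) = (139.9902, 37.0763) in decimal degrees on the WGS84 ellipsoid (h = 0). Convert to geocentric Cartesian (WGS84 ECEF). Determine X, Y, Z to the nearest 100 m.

X -3902400 m, Y 3275600 m, Z 3824200 m

WGS84: a = 6378137 m, e² = 0.006694380; N(φ) = a/√(1−e²sin²φ) = 6385910.678 m.
X = (N+h)·cosφ·cosλ = -3902354.000 m; Y = (N+h)·cosφ·sinλ = 3275601.389 m; Z = (N(1−e²)+h)·sinφ = 3824152.330 m.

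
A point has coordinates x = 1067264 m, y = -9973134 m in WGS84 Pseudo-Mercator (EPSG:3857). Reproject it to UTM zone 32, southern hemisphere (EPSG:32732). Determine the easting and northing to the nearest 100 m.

E 526300 m, N 2641000 m

Web Mercator inverse (R = 6378137 m) → φ = -66.34939823°, λ = 9.58739563°.
UTM 32S forward: E = 526294.313 m, N = 2641020.685 m.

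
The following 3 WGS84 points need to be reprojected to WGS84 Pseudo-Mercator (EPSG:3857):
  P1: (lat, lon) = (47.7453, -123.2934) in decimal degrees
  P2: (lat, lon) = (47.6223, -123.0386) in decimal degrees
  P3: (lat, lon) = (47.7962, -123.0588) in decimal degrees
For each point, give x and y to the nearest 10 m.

P1: x -13724960 m, y 6064590 m; P2: x -13696590 m, y 6044250 m; P3: x -13698840 m, y 6073020 m

Web Mercator: x = R·λ, y = R·ln tan(π/4+φ/2), R = 6378137 m.
P1 (47.7453°, -123.2934°) → (-13724958.506, 6064585.948) m.
P2 (47.6223°, -123.0386°) → (-13696594.300, 6044247.465) m.
P3 (47.7962°, -123.0588°) → (-13698842.954, 6073016.499) m.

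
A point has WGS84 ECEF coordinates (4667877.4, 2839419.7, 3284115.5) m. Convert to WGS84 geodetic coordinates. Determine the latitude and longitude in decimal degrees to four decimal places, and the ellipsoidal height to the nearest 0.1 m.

lat 31.1796°, lon 31.3117°, h 2259.6 m

λ = atan2(Y, X) = 31.31170020°; p = √(X²+Y²) = 5463642.0 m.
Bowring's method on WGS84 (a = 6378137 m, b = 6356752.314 m) gives φ = 31.17959956°, h = 2259.589 m.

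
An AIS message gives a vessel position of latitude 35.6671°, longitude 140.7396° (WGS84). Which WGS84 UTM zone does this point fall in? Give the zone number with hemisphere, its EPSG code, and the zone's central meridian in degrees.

UTM zone = ⌊(λ + 180)/6⌋ + 1; 140.7396° ∈ [138°, 144°) → zone 54.
Hemisphere: N (φ ≥ 0).
Central meridian λ₀ = 6×54 − 183 = 141°.
EPSG code: 32654.

Zone 54N (EPSG:32654), central meridian 141°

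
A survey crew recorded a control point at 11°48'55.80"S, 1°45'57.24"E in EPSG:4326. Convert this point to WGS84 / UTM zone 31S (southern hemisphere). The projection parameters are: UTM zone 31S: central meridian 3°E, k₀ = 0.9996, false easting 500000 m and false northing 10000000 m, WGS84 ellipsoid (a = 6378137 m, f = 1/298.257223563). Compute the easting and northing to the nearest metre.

Zone 31 central meridian λ₀ = 6×31 − 183 = 3°; Δλ = -1.2341°.
Transverse Mercator on WGS84 with k₀ = 0.9996 gives E = 365556.738 m, N = 8693551.373 m.

E 365557 m, N 8693551 m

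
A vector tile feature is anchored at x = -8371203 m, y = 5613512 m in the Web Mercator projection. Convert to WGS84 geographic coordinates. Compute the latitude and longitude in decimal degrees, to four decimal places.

R = 6378137 m. λ = x/R = -75.19979601°.
φ = 2·arctan(exp(y/R)) − 90° = 2·arctan(2.41118) − 90° = 44.94910077°.

lat 44.9491°, lon -75.1998°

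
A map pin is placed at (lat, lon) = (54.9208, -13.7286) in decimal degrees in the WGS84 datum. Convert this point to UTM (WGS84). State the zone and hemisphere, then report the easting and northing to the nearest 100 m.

Longitude -13.7286° lies in the 6° band [-18°, -12°), giving zone 28; latitude is north of the equator, so 28N.
Zone 28 central meridian λ₀ = 6×28 − 183 = -15°; Δλ = +1.2714°.
Transverse Mercator on WGS84 with k₀ = 0.9996 gives E = 581487.447 m, N = 6086718.117 m.

Zone 28N: E 581500 m, N 6086700 m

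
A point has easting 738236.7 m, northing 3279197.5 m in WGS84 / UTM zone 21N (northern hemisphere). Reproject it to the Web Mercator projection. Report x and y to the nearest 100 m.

Unproject from UTM 21N (λ₀ = -57°) → φ = 29.61989960°, λ = -54.53960000°.
Web Mercator (R = 6378137 m): x = -6071320.500 m, y = 3454784.453 m.

x -6071300 m, y 3454800 m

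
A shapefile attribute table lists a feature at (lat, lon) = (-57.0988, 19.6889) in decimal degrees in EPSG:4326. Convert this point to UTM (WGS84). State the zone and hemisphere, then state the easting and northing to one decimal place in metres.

Zone 34S: E 420567.5 m, N 3670852.9 m

Longitude 19.6889° lies in the 6° band [18°, 24°), giving zone 34; latitude is south of the equator, so 34S.
Zone 34 central meridian λ₀ = 6×34 − 183 = 21°; Δλ = -1.3111°.
Transverse Mercator on WGS84 with k₀ = 0.9996 gives E = 420567.482 m, N = 3670852.925 m.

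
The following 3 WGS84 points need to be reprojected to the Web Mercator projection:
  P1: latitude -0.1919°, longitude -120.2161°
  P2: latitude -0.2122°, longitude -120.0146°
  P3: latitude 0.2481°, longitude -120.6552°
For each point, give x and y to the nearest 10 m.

P1: x -13382400 m, y -21360 m; P2: x -13359960 m, y -23620 m; P3: x -13431280 m, y 27620 m

Web Mercator: x = R·λ, y = R·ln tan(π/4+φ/2), R = 6378137 m.
P1 (-0.1919°, -120.2161°) → (-13382395.037, -21362.250) m.
P2 (-0.2122°, -120.0146°) → (-13359964.160, -23622.050) m.
P3 (0.2481°, -120.6552°) → (-13431275.426, 27618.452) m.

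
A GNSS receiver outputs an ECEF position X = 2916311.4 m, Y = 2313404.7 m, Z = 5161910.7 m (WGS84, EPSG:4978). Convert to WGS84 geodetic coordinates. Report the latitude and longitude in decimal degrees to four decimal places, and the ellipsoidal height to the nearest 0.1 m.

lat 54.3855°, lon 38.4237°, h 76.7 m

λ = atan2(Y, X) = 38.42370008°; p = √(X²+Y²) = 3722460.7 m.
Bowring's method on WGS84 (a = 6378137 m, b = 6356752.314 m) gives φ = 54.38549964°, h = 76.657 m.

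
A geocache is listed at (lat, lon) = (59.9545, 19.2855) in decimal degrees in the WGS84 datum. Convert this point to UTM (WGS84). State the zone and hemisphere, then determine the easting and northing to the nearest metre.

Longitude 19.2855° lies in the 6° band [18°, 24°), giving zone 34; latitude is north of the equator, so 34N.
Zone 34 central meridian λ₀ = 6×34 − 183 = 21°; Δλ = -1.7145°.
Transverse Mercator on WGS84 with k₀ = 0.9996 gives E = 404245.002 m, N = 6647584.276 m.

Zone 34N: E 404245 m, N 6647584 m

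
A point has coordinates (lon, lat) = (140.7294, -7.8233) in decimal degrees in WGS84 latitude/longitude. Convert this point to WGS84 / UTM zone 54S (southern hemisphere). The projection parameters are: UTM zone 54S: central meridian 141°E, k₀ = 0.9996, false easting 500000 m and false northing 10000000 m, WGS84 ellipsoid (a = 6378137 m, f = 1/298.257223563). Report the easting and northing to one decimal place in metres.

Zone 54 central meridian λ₀ = 6×54 − 183 = 141°; Δλ = -0.2706°.
Transverse Mercator on WGS84 with k₀ = 0.9996 gives E = 470167.293 m, N = 9135226.935 m.

E 470167.3 m, N 9135226.9 m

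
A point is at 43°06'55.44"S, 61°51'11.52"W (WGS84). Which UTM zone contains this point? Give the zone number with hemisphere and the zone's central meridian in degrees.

UTM zone = ⌊(λ + 180)/6⌋ + 1; -61.8532° ∈ [-66°, -60°) → zone 20.
Hemisphere: S (φ < 0).
Central meridian λ₀ = 6×20 − 183 = -63°.

Zone 20S, central meridian -63°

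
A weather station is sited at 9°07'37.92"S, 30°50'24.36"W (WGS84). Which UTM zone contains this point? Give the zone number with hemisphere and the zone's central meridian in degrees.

Zone 25S, central meridian -33°

UTM zone = ⌊(λ + 180)/6⌋ + 1; -30.8401° ∈ [-36°, -30°) → zone 25.
Hemisphere: S (φ < 0).
Central meridian λ₀ = 6×25 − 183 = -33°.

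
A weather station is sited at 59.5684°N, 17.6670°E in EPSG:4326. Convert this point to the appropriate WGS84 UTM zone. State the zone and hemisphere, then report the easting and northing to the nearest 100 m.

Longitude 17.6670° lies in the 6° band [12°, 18°), giving zone 33; latitude is north of the equator, so 33N.
Zone 33 central meridian λ₀ = 6×33 − 183 = 15°; Δλ = +2.6670°.
Transverse Mercator on WGS84 with k₀ = 0.9996 gives E = 650665.929 m, N = 6606370.802 m.

Zone 33N: E 650700 m, N 6606400 m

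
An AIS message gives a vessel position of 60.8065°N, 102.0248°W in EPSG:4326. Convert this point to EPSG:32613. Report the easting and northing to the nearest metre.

Zone 13 central meridian λ₀ = 6×13 − 183 = -105°; Δλ = +2.9752°.
Transverse Mercator on WGS84 with k₀ = 0.9996 gives E = 661855.967 m, N = 6744904.530 m.

E 661856 m, N 6744905 m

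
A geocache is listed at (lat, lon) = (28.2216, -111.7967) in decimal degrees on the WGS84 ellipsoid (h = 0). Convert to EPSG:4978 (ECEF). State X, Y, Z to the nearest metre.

WGS84: a = 6378137 m, e² = 0.006694380; N(φ) = a/√(1−e²sin²φ) = 6382916.357 m.
X = (N+h)·cosφ·cosλ = -2088327.171 m; Y = (N+h)·cosφ·sinλ = -5222062.662 m; Z = (N(1−e²)+h)·sinφ = 2998166.343 m.

X -2088327 m, Y -5222063 m, Z 2998166 m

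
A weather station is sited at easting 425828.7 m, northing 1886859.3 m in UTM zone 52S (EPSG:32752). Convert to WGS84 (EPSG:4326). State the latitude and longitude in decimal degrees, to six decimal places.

lat -73.100800°, lon 126.713501°

Zone 52S: λ₀ = 129°, k₀ = 0.9996, false easting 500000 m, false northing 10000000 m.
Meridian distance M = (N − FN)/k₀ = -8116387.3 m.
Inverse transverse Mercator on WGS84 gives φ = -73.10080026°, λ = 126.71350127°.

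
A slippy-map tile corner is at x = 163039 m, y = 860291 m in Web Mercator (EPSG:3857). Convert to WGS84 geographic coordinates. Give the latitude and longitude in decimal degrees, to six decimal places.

R = 6378137 m. λ = x/R = 1.46460426°.
φ = 2·arctan(exp(y/R)) − 90° = 2·arctan(1.14440) − 90° = 7.70479866°.

lat 7.704799°, lon 1.464604°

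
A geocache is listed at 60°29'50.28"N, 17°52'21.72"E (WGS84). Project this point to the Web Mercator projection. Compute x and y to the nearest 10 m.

x 1989580 m, y 8511300 m

Web Mercator is spherical with R = a = 6378137 m.
x = R·λ = 6378137 × 0.311937461 = 1989579.863 m.
y = R·ln tan(π/4 + φ/2) = 6378137 × 1.334448969 = 8511298.343 m.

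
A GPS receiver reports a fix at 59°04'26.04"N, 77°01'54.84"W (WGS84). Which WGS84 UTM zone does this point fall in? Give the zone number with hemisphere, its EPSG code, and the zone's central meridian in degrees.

Zone 18N (EPSG:32618), central meridian -75°

UTM zone = ⌊(λ + 180)/6⌋ + 1; -77.0319° ∈ [-78°, -72°) → zone 18.
Hemisphere: N (φ ≥ 0).
Central meridian λ₀ = 6×18 − 183 = -75°.
EPSG code: 32618.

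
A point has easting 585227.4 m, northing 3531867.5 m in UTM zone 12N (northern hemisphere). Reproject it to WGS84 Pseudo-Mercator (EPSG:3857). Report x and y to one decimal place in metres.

Unproject from UTM 12N (λ₀ = -111°) → φ = 31.91950039°, λ = -110.09849966°.
Web Mercator (R = 6378137 m): x = -12256108.920 m, y = 3752748.435 m.

x -12256108.9 m, y 3752748.4 m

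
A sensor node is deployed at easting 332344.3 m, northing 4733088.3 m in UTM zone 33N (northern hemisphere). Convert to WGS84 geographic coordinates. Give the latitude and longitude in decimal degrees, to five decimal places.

Zone 33N: λ₀ = 15°, k₀ = 0.9996, false easting 500000 m.
Meridian distance M = (N − FN)/k₀ = 4734982.3 m.
Inverse transverse Mercator on WGS84 gives φ = 42.73200043°, λ = 12.95199939°.

lat 42.73200°, lon 12.95200°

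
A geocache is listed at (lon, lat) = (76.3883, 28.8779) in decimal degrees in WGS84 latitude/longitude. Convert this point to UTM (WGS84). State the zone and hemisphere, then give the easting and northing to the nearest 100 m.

Zone 43N: E 635400 m, N 3195300 m

Longitude 76.3883° lies in the 6° band [72°, 78°), giving zone 43; latitude is north of the equator, so 43N.
Zone 43 central meridian λ₀ = 6×43 − 183 = 75°; Δλ = +1.3883°.
Transverse Mercator on WGS84 with k₀ = 0.9996 gives E = 635386.051 m, N = 3195250.345 m.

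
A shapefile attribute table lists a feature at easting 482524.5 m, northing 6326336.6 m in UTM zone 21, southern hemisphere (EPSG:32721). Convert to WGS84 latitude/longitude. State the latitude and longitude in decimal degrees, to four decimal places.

Zone 21S: λ₀ = -57°, k₀ = 0.9996, false easting 500000 m, false northing 10000000 m.
Meridian distance M = (N − FN)/k₀ = -3675133.5 m.
Inverse transverse Mercator on WGS84 gives φ = -33.20169959°, λ = -57.18749979°.

lat -33.2017°, lon -57.1875°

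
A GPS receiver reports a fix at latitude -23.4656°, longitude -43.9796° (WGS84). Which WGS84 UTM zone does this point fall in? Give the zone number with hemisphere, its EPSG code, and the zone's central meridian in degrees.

UTM zone = ⌊(λ + 180)/6⌋ + 1; -43.9796° ∈ [-48°, -42°) → zone 23.
Hemisphere: S (φ < 0).
Central meridian λ₀ = 6×23 − 183 = -45°.
EPSG code: 32723.

Zone 23S (EPSG:32723), central meridian -45°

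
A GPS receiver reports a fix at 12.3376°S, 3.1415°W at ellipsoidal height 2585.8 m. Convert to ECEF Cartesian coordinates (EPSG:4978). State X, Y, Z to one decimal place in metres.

WGS84: a = 6378137 m, e² = 0.006694380; N(φ) = a/√(1−e²sin²φ) = 6379111.916 m.
X = (N+h)·cosφ·cosλ = 6224947.317 m; Y = (N+h)·cosφ·sinλ = -341653.300 m; Z = (N(1−e²)+h)·sinφ = -1354462.383 m.

X 6224947.3 m, Y -341653.3 m, Z -1354462.4 m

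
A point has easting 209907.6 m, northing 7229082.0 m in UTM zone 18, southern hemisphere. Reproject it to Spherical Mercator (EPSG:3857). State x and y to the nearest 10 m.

x -8668960 m, y -2878950 m

Unproject from UTM 18S (λ₀ = -75°) → φ = -25.02610040°, λ = -77.87459970°.
Web Mercator (R = 6378137 m): x = -8668960.784 m, y = -2878950.811 m.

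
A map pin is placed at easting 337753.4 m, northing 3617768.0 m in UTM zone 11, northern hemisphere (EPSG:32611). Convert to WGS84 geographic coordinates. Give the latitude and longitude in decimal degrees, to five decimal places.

Zone 11N: λ₀ = -117°, k₀ = 0.9996, false easting 500000 m.
Meridian distance M = (N − FN)/k₀ = 3619215.7 m.
Inverse transverse Mercator on WGS84 gives φ = 32.68570021°, λ = -118.73060042°.

lat 32.68570°, lon -118.73060°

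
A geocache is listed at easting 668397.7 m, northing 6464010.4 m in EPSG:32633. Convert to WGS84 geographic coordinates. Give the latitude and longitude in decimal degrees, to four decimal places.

lat 58.2848°, lon 17.8723°

Zone 33N: λ₀ = 15°, k₀ = 0.9996, false easting 500000 m.
Meridian distance M = (N − FN)/k₀ = 6466597.0 m.
Inverse transverse Mercator on WGS84 gives φ = 58.28480020°, λ = 17.87229978°.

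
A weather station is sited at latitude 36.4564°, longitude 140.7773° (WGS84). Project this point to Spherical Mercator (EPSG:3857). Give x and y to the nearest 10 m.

Web Mercator is spherical with R = a = 6378137 m.
x = R·λ = 6378137 × 2.457027397 = 15671257.351 m.
y = R·ln tan(π/4 + φ/2) = 6378137 × 0.684150310 = 4363604.406 m.

x 15671260 m, y 4363600 m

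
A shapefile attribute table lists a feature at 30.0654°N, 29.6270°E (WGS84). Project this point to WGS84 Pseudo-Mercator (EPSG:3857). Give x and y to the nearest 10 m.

Web Mercator is spherical with R = a = 6378137 m.
x = R·λ = 6378137 × 0.517088697 = 3298062.554 m.
y = R·ln tan(π/4 + φ/2) = 6378137 × 0.550624607 = 3511959.177 m.

x 3298060 m, y 3511960 m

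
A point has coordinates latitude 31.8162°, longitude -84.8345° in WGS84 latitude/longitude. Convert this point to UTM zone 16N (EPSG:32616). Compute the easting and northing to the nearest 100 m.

E 705000 m, N 3522100 m

Zone 16 central meridian λ₀ = 6×16 − 183 = -87°; Δλ = +2.1655°.
Transverse Mercator on WGS84 with k₀ = 0.9996 gives E = 704971.868 m, N = 3522105.822 m.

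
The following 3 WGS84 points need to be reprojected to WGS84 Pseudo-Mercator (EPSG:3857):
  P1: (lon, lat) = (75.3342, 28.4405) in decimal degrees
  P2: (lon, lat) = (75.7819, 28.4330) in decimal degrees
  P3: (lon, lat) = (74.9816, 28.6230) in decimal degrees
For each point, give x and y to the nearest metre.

Web Mercator: x = R·λ, y = R·ln tan(π/4+φ/2), R = 6378137 m.
P1 (28.4405°, 75.3342°) → (8386164.783, 3304625.136) m.
P2 (28.4330°, 75.7819°) → (8436002.519, 3303675.682) m.
P3 (28.6230°, 74.9816°) → (8346913.531, 3327749.331) m.

P1: x 8386165 m, y 3304625 m; P2: x 8436003 m, y 3303676 m; P3: x 8346914 m, y 3327749 m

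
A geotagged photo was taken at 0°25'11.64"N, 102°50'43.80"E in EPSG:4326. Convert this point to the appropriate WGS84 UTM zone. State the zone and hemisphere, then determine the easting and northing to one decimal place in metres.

Longitude 102.8455° lies in the 6° band [102°, 108°), giving zone 48; latitude is north of the equator, so 48N.
Zone 48 central meridian λ₀ = 6×48 − 183 = 105°; Δλ = -2.1545°.
Transverse Mercator on WGS84 with k₀ = 0.9996 gives E = 260207.595 m, N = 46444.627 m.

Zone 48N: E 260207.6 m, N 46444.6 m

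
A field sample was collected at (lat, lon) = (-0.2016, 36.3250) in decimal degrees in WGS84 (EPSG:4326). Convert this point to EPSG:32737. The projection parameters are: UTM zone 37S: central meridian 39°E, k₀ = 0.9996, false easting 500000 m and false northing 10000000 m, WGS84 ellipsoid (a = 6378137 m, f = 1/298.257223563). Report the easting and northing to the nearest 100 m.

Zone 37 central meridian λ₀ = 6×37 − 183 = 39°; Δλ = -2.6750°.
Transverse Mercator on WGS84 with k₀ = 0.9996 gives E = 202232.382 m, N = 9977692.671 m.

E 202200 m, N 9977700 m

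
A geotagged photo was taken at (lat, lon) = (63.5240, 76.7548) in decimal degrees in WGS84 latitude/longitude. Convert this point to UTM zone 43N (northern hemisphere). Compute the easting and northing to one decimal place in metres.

E 587279.9 m, N 7045170.4 m

Zone 43 central meridian λ₀ = 6×43 − 183 = 75°; Δλ = +1.7548°.
Transverse Mercator on WGS84 with k₀ = 0.9996 gives E = 587279.940 m, N = 7045170.449 m.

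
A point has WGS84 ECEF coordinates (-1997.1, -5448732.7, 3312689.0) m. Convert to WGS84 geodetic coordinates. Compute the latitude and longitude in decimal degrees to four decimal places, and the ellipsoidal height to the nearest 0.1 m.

lat 31.4695°, lon -90.0210°, h 4378.8 m

λ = atan2(Y, X) = -90.02100037°; p = √(X²+Y²) = 5448733.1 m.
Bowring's method on WGS84 (a = 6378137 m, b = 6356752.314 m) gives φ = 31.46949955°, h = 4378.805 m.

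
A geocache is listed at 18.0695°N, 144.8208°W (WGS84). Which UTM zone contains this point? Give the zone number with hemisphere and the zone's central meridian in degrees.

UTM zone = ⌊(λ + 180)/6⌋ + 1; -144.8208° ∈ [-150°, -144°) → zone 6.
Hemisphere: N (φ ≥ 0).
Central meridian λ₀ = 6×6 − 183 = -147°.

Zone 6N, central meridian -147°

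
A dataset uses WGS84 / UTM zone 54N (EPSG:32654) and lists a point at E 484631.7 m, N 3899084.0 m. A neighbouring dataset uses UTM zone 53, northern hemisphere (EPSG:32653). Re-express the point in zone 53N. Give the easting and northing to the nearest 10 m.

UTM 54N → geographic: φ = 35.23470022°, λ = 140.83109972°.
UTM 53N (λ₀ = 135°) forward: E = 1030881.844 m, N = 3914688.043 m.

E 1030880 m, N 3914690 m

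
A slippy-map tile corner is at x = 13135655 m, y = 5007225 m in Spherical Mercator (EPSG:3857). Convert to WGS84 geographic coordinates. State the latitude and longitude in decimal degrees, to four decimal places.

lat 40.9653°, lon 117.9996°

R = 6378137 m. λ = x/R = 117.99959653°.
φ = 2·arctan(exp(y/R)) − 90° = 2·arctan(2.19254) − 90° = 40.96530157°.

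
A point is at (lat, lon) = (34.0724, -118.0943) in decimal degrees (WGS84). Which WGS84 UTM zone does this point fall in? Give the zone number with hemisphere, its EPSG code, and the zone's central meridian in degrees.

Zone 11N (EPSG:32611), central meridian -117°

UTM zone = ⌊(λ + 180)/6⌋ + 1; -118.0943° ∈ [-120°, -114°) → zone 11.
Hemisphere: N (φ ≥ 0).
Central meridian λ₀ = 6×11 − 183 = -117°.
EPSG code: 32611.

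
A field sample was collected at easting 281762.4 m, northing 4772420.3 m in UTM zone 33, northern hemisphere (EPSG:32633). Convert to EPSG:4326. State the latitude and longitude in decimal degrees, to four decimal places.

lat 43.0731°, lon 12.3194°

Zone 33N: λ₀ = 15°, k₀ = 0.9996, false easting 500000 m.
Meridian distance M = (N − FN)/k₀ = 4774330.0 m.
Inverse transverse Mercator on WGS84 gives φ = 43.07310026°, λ = 12.31939966°.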